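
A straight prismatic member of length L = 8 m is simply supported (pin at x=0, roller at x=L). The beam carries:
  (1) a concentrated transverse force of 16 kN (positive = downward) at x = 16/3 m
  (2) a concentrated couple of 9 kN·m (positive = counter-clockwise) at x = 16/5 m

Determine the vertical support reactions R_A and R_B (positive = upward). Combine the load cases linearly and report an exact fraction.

Load 1 — point force P=16 kN at a=16/3 m (b=L-a=8/3):
  R_A = Pb/L = 16·(8/3)/8 = 16/3 kN
  R_B = Pa/L = 16·(16/3)/8 = 32/3 kN
Load 2 — applied couple M₀=9 kN·m at a=16/5 m (b=L-a=24/5):
  R_A = M₀/L = 9/8 kN
  R_B = -M₀/L = -9/8 kN
Superposition: R_A = 155/24 kN, R_B = 229/24 kN

R_A = 155/24 kN, R_B = 229/24 kN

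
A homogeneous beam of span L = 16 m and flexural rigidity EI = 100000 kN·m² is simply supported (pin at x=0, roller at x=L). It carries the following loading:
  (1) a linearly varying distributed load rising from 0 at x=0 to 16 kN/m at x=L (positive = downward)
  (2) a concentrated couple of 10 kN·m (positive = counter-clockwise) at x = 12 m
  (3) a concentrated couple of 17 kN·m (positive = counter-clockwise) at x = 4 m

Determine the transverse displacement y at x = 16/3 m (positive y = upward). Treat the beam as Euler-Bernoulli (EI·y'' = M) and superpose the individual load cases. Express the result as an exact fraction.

Load 1 — triangular load w₀=16 kN/m (0→w₀ over full span):
  y_1 = -w₀x(7L⁴-10L²x²+3x⁴)/(360LEI) = -16·(16/3)·(7·16⁴-10·16²·(16/3)²+3·(16/3)⁴)/(360·16·100000) = -131072/2278125 m
Load 2 — applied couple M₀=10 kN·m at a=12 m (b=L-a=4):
  y_2 = (M₀x³/(6L)+C₁x)/EI  [x≤a] with C₁=M₀(3b²-L²)/(6L)=-65/3 = (10·(16/3)³/(6·16)+(-65/3)·(16/3))/100000 = -101/101250 m
Load 3 — applied couple M₀=17 kN·m at a=4 m (b=L-a=12):
  y_3 = (M₀x³/(6L)-M₀(x-a)²/2+C₁x)/EI  [x>a] with C₁=M₀(3b²-L²)/(6L)=187/6 = (17·(16/3)³/(6·16)-17·((16/3)-4)²/2+(187/6)·(16/3))/100000 = 901/506250 m
Superposition: y = Σ y_i = -25858/455625 m ≈ -0.056753 m

y(16/3) = -25858/455625 m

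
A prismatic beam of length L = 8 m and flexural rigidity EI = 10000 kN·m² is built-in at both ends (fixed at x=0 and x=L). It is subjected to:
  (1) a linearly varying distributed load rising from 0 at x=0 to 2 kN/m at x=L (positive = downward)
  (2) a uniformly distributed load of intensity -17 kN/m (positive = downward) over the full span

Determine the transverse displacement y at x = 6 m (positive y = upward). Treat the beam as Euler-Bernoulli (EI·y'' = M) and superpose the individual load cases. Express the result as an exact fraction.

y(6) = 477/50000 m

Load 1 — triangular load w₀=2 kN/m (0→w₀ over full span):
  y_1 = -w₀x²(L-x)²(x+2L)/(120LEI) = -2·6²·(8-6)²·(6+2·8)/(120·8·10000) = -33/50000 m
Load 2 — uniform load w=-17 kN/m over full span:
  y_2 = -wx²(L-x)²/(24EI) = -(-17)·6²·(8-6)²/(24·10000) = 51/5000 m
Superposition: y = Σ y_i = 477/50000 m ≈ 0.009540 m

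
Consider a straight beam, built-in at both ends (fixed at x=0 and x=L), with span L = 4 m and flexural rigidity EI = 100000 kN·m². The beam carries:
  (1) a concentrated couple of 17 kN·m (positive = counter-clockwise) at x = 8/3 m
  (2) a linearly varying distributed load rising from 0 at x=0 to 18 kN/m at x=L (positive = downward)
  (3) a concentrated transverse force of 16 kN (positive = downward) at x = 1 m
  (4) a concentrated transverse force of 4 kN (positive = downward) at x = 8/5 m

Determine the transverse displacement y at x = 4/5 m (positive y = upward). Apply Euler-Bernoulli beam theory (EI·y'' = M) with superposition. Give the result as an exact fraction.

y(4/5) = -50419/878906250 m

Load 1 — applied couple M₀=17 kN·m at a=8/3 m (b=L-a=4/3):
  y_1 = (R_Ax³/6 - M_Ax²/2)/EI  [x≤a] with R_A=17/3, M_A=17/3 = ((17/3)·(4/5)³/6 - (17/3)·(4/5)²/2)/100000 = -187/14062500 m
Load 2 — triangular load w₀=18 kN/m (0→w₀ over full span):
  y_2 = -w₀x²(L-x)²(x+2L)/(120LEI) = -18·(4/5)²·(4-(4/5))²·((4/5)+2·4)/(120·4·100000) = -1056/48828125 m
Load 3 — point force P=16 kN at a=1 m (b=L-a=3):
  y_3 = -Pb²x²(3aL-(3a+b)x)/(6L³EI)  [x≤a] = -16·3²·(4/5)²·(3·1·4-(3·1+3)·(4/5))/(6·4³·100000) = -27/1562500 m
Load 4 — point force P=4 kN at a=8/5 m (b=L-a=12/5):
  y_4 = -Pb²x²(3aL-(3a+b)x)/(6L³EI)  [x≤a] = -4·(12/5)²·(4/5)²·(3·(8/5)·4-(3·(8/5)+(12/5))·(4/5))/(6·4³·100000) = -252/48828125 m
Superposition: y = Σ y_i = -50419/878906250 m ≈ -0.000057 m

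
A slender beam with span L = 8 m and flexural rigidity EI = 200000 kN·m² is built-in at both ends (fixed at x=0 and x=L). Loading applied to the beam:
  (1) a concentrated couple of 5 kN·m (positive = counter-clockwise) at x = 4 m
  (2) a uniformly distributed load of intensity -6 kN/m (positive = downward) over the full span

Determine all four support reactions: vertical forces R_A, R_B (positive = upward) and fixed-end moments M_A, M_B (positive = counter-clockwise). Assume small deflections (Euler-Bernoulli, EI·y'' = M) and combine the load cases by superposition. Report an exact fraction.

R_A = -369/16 kN, M_A = -123/4 kN·m, R_B = -399/16 kN, M_B = 133/4 kN·m

Load 1 — applied couple M₀=5 kN·m at a=4 m (b=L-a=4):
  R_A = 6M₀ab/L³ = 6·5·4·4/8³ = 15/16 kN
  M_A = M₀b(2a-b)/L² = 5·4·(2·4-4)/8² = 5/4 kN·m
  R_B = -6M₀ab/L³ = -6·5·4·4/8³ = -15/16 kN
  M_B = M₀a(2b-a)/L² = 5·4·(2·4-4)/8² = 5/4 kN·m
Load 2 — uniform load w=-6 kN/m over full span:
  R_A = wL/2 = (-6)·8/2 = -24 kN
  M_A = wL²/12 = (-6)·8²/12 = -32 kN·m
  R_B = wL/2 = (-6)·8/2 = -24 kN
  M_B = -wL²/12 = -(-6)·8²/12 = 32 kN·m
Superposition: R_A = -369/16 kN, M_A = -123/4 kN·m, R_B = -399/16 kN, M_B = 133/4 kN·m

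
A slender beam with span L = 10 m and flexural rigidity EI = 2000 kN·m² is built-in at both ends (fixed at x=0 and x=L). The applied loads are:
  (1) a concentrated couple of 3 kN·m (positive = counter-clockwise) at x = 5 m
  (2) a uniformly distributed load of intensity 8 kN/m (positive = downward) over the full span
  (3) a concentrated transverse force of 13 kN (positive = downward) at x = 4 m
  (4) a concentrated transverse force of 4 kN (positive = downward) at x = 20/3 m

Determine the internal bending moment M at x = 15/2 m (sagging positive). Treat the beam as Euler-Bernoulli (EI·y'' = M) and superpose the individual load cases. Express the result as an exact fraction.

Load 1 — applied couple M₀=3 kN·m at a=5 m (b=L-a=5):
  M_1 = R_Ax - M_A - M₀  [x>a] with R_A=9/20, M_A=3/4 = (9/20)·(15/2) - (3/4) - 3 = -3/8 kN·m
Load 2 — uniform load w=8 kN/m over full span:
  M_2 = wLx/2 - wL²/12 - wx²/2 = 8·10·(15/2)/2 - 8·10²/12 - 8·(15/2)²/2 = 25/3 kN·m
Load 3 — point force P=13 kN at a=4 m (b=L-a=6):
  M_3 = Pa²(a+3b)(L-x)/L³ - Pa²b/L²  [x>a] = 13·4²·(4+3·6)·(10-(15/2))/10³ - 13·4²·6/10² = -26/25 kN·m
Load 4 — point force P=4 kN at a=20/3 m (b=L-a=10/3):
  M_4 = Pa²(a+3b)(L-x)/L³ - Pa²b/L²  [x>a] = 4·(20/3)²·((20/3)+3·(10/3))·(10-(15/2))/10³ - 4·(20/3)²·(10/3)/10² = 40/27 kN·m
Superposition: M = Σ M_i = 45359/5400 kN·m ≈ 8.399815 kN·m

M(15/2) = 45359/5400 kN·m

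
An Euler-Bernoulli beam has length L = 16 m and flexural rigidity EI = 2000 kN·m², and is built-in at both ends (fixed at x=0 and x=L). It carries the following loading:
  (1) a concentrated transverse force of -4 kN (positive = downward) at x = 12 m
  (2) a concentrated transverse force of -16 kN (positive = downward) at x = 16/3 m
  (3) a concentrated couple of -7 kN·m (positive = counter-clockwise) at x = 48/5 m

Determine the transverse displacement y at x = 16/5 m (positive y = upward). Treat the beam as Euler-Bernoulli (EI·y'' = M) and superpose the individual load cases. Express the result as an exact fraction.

y(16/5) = 2364008/31640625 m

Load 1 — point force P=-4 kN at a=12 m (b=L-a=4):
  y_1 = -Pb²x²(3aL-(3a+b)x)/(6L³EI)  [x≤a] = -(-4)·4²·(16/5)²·(3·12·16-(3·12+4)·(16/5))/(6·16³·2000) = 56/9375 m
Load 2 — point force P=-16 kN at a=16/3 m (b=L-a=32/3):
  y_2 = -Pb²x²(3aL-(3a+b)x)/(6L³EI)  [x≤a] = -(-16)·(32/3)²·(16/5)²·(3·(16/3)·16-(3·(16/3)+(32/3))·(16/5))/(6·16³·2000) = 16384/253125 m
Load 3 — applied couple M₀=-7 kN·m at a=48/5 m (b=L-a=32/5):
  y_3 = (R_Ax³/6 - M_Ax²/2)/EI  [x≤a] with R_A=-63/100, M_A=-56/25 = ((-63/100)·(16/5)³/6 - (-56/25)·(16/5)²/2)/2000 = 1568/390625 m
Superposition: y = Σ y_i = 2364008/31640625 m ≈ 0.074714 m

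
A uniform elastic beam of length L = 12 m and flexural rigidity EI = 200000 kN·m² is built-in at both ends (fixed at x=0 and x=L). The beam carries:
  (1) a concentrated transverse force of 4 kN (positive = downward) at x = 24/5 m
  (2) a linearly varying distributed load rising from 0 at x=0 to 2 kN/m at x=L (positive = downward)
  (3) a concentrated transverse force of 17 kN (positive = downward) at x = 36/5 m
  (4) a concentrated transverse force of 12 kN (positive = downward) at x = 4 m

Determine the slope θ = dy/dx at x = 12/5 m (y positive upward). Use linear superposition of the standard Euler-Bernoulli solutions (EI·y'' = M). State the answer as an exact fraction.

Load 1 — point force P=4 kN at a=24/5 m (b=L-a=36/5):
  θ_1 = -Pb²x(2aL-(3a+b)x)/(2L³EI)  [x≤a] = -4·(36/5)²·(12/5)·(2·(24/5)·12-(3·(24/5)+(36/5))·(12/5))/(2·12³·200000) = -891/19531250 rad
Load 2 — triangular load w₀=2 kN/m (0→w₀ over full span):
  θ_2 = -w₀(2x(L-x)(L-2x)(x+2L)+x²(L-x)²)/(120LEI) = -2·(2·(12/5)·(12-(12/5))·(12-2·(12/5))·((12/5)+2·12)+(12/5)²·(12-(12/5))²)/(120·12·200000) = -126/1953125 rad
Load 3 — point force P=17 kN at a=36/5 m (b=L-a=24/5):
  θ_3 = -Pb²x(2aL-(3a+b)x)/(2L³EI)  [x≤a] = -17·(24/5)²·(12/5)·(2·(36/5)·12-(3·(36/5)+(24/5))·(12/5))/(2·12³·200000) = -2907/19531250 rad
Load 4 — point force P=12 kN at a=4 m (b=L-a=8):
  θ_4 = -Pb²x(2aL-(3a+b)x)/(2L³EI)  [x≤a] = -12·8²·(12/5)·(2·4·12-(3·4+8)·(12/5))/(2·12³·200000) = -2/15625 rad
Superposition: θ = Σ θ_i = -3779/9765625 rad ≈ -0.000387 rad

θ(12/5) = -3779/9765625 rad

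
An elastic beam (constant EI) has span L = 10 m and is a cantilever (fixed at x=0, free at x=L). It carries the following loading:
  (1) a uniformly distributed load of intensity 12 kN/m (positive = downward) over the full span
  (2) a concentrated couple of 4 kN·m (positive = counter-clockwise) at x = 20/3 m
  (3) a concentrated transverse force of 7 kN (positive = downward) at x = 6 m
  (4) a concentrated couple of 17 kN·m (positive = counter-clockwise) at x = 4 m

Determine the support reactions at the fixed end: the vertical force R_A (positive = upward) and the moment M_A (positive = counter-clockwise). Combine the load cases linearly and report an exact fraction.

R_A = 127 kN, M_A = 621 kN·m

Load 1 — uniform load w=12 kN/m over full span:
  R_A = wL = 12·10 = 120 kN
  M_A = wL²/2 = 12·10²/2 = 600 kN·m
Load 2 — applied couple M₀=4 kN·m at a=20/3 m (b=L-a=10/3):
  R_A = 0 kN
  M_A = -M₀ = -4 kN·m
Load 3 — point force P=7 kN at a=6 m (b=L-a=4):
  R_A = P = 7 kN
  M_A = Pa = 7·6 = 42 kN·m
Load 4 — applied couple M₀=17 kN·m at a=4 m (b=L-a=6):
  R_A = 0 kN
  M_A = -M₀ = -17 kN·m
Superposition: R_A = 127 kN, M_A = 621 kN·m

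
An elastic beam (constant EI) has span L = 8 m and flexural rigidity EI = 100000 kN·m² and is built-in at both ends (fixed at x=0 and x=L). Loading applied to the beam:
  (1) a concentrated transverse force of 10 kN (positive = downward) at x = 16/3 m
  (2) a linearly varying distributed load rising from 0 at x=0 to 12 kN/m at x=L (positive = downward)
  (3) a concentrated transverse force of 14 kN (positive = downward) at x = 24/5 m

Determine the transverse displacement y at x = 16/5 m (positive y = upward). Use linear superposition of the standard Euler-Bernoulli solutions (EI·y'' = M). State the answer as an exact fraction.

Load 1 — point force P=10 kN at a=16/3 m (b=L-a=8/3):
  y_1 = -Pb²x²(3aL-(3a+b)x)/(6L³EI)  [x≤a] = -10·(8/3)²·(16/5)²·(3·(16/3)·8-(3·(16/3)+(8/3))·(16/5))/(6·8³·100000) = -1024/6328125 m
Load 2 — triangular load w₀=12 kN/m (0→w₀ over full span):
  y_2 = -w₀x²(L-x)²(x+2L)/(120LEI) = -12·(16/5)²·(8-(16/5))²·((16/5)+2·8)/(120·8·100000) = -27648/48828125 m
Load 3 — point force P=14 kN at a=24/5 m (b=L-a=16/5):
  y_3 = -Pb²x²(3aL-(3a+b)x)/(6L³EI)  [x≤a] = -14·(16/5)²·(16/5)²·(3·(24/5)·8-(3·(24/5)+(16/5))·(16/5))/(6·8³·100000) = -41216/146484375 m
Superposition: y = Σ y_i = -798464/791015625 m ≈ -0.001009 m

y(16/5) = -798464/791015625 m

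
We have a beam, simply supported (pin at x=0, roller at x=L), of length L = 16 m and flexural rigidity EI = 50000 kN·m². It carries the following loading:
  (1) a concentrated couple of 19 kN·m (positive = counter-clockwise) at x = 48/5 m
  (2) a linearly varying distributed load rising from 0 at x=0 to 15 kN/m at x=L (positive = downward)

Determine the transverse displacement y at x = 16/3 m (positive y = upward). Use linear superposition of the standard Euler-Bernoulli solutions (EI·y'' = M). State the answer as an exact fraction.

y(16/3) = -2089952/18984375 m

Load 1 — applied couple M₀=19 kN·m at a=48/5 m (b=L-a=32/5):
  y_1 = (M₀x³/(6L)+C₁x)/EI  [x≤a] with C₁=M₀(3b²-L²)/(6L)=-1976/75 = (19·(16/3)³/(6·16)+(-1976/75)·(16/3))/50000 = -13984/6328125 m
Load 2 — triangular load w₀=15 kN/m (0→w₀ over full span):
  y_2 = -w₀x(7L⁴-10L²x²+3x⁴)/(360LEI) = -15·(16/3)·(7·16⁴-10·16²·(16/3)²+3·(16/3)⁴)/(360·16·50000) = -16384/151875 m
Superposition: y = Σ y_i = -2089952/18984375 m ≈ -0.110088 m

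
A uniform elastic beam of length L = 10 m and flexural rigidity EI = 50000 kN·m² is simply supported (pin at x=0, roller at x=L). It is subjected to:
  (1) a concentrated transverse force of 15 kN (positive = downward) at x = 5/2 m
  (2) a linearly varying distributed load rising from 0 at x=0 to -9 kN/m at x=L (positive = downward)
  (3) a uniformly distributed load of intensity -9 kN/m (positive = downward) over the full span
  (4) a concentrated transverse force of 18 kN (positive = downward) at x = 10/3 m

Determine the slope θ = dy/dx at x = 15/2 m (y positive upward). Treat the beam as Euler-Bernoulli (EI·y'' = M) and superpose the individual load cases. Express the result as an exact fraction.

θ(15/2) = -24793/4608000 rad

Load 1 — point force P=15 kN at a=5/2 m (b=L-a=15/2):
  θ_1 = -Pa(2L²-6Lx+3x²+a²)/(6LEI)  [x>a] = -15·(5/2)·(2·10²-6·10·(15/2)+3·(15/2)²+(5/2)²)/(6·10·50000) = 3/3200 rad
Load 2 — triangular load w₀=-9 kN/m (0→w₀ over full span):
  θ_2 = -w₀(7L⁴-30L²x²+15x⁴)/(360LEI) = -(-9)·(7·10⁴-30·10²·(15/2)²+15·(15/2)⁴)/(360·10·50000) = -1313/512000 rad
Load 3 — uniform load w=-9 kN/m over full span:
  θ_3 = -w(L³-6Lx²+4x³)/(24EI) = -(-9)·(10³-6·10·(15/2)²+4·(15/2)³)/(24·50000) = -33/6400 rad
Load 4 — point force P=18 kN at a=10/3 m (b=L-a=20/3):
  θ_4 = -Pa(2L²-6Lx+3x²+a²)/(6LEI)  [x>a] = -18·(10/3)·(2·10²-6·10·(15/2)+3·(15/2)²+(10/3)²)/(6·10·50000) = 101/72000 rad
Superposition: θ = Σ θ_i = -24793/4608000 rad ≈ -0.005380 rad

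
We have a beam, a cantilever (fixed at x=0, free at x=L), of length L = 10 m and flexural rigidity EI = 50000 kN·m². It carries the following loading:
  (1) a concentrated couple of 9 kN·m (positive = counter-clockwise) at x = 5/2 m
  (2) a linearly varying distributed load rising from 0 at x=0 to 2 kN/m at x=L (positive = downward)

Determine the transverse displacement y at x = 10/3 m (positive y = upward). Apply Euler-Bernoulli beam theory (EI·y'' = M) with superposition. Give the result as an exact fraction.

y(10/3) = -2449/466560 m

Load 1 — applied couple M₀=9 kN·m at a=5/2 m (b=L-a=15/2):
  y_1 = M₀a(2x-a)/(2EI)  [x>a] = 9·(5/2)·(2·(10/3)-(5/2))/(2·50000) = 3/3200 m
Load 2 — triangular load w₀=2 kN/m (0→w₀ over full span):
  y_2 = (w₀Lx³/12-w₀L²x²/6-w₀x⁵/(120L))/EI = (2·10·(10/3)³/12-2·10²·(10/3)²/6-2·(10/3)⁵/(120·10))/50000 = -451/72900 m
Superposition: y = Σ y_i = -2449/466560 m ≈ -0.005249 m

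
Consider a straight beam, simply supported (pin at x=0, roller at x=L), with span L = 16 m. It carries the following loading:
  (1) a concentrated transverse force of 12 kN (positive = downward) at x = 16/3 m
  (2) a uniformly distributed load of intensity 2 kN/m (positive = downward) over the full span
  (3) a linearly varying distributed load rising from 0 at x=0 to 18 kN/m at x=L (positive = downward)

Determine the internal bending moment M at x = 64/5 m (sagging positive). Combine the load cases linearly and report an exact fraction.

Load 1 — point force P=12 kN at a=16/3 m (b=L-a=32/3):
  M_1 = Pa(L-x)/L  [x>a] = 12·(16/3)·(16-(64/5))/16 = 64/5 kN·m
Load 2 — uniform load w=2 kN/m over full span:
  M_2 = wx(L-x)/2 = 2·(64/5)·(16-(64/5))/2 = 1024/25 kN·m
Load 3 — triangular load w₀=18 kN/m (0→w₀ over full span):
  M_3 = w₀Lx/6 - w₀x³/(6L) = 18·16·(64/5)/6 - 18·(64/5)³/(6·16) = 27648/125 kN·m
Superposition: M = Σ M_i = 34368/125 kN·m ≈ 274.944000 kN·m

M(64/5) = 34368/125 kN·m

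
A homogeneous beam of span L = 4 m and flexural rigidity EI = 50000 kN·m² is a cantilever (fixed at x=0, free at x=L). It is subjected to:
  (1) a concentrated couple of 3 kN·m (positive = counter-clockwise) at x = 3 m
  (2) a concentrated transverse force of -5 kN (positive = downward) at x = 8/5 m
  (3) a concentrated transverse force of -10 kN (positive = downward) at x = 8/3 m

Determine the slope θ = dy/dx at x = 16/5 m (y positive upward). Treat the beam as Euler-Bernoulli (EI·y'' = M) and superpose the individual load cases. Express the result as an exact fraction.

Load 1 — applied couple M₀=3 kN·m at a=3 m (b=L-a=1):
  θ_1 = M₀a/EI  [x>a] = 3·3/50000 = 9/50000 rad
Load 2 — point force P=-5 kN at a=8/5 m (b=L-a=12/5):
  θ_2 = -Pa²/(2EI)  [x>a] = -(-5)·(8/5)²/(2·50000) = 2/15625 rad
Load 3 — point force P=-10 kN at a=8/3 m (b=L-a=4/3):
  θ_3 = -Pa²/(2EI)  [x>a] = -(-10)·(8/3)²/(2·50000) = 4/5625 rad
Superposition: θ = Σ θ_i = 2293/2250000 rad ≈ 0.001019 rad

θ(16/5) = 2293/2250000 rad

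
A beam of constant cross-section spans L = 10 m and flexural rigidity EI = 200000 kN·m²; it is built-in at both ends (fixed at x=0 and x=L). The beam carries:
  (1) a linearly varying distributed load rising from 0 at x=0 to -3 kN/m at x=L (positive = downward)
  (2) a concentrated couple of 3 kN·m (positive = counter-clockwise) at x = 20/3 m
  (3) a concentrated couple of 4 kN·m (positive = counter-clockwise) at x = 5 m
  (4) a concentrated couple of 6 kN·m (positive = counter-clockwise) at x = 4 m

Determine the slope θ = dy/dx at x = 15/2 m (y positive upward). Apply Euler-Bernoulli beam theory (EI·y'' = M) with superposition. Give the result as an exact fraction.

Load 1 — triangular load w₀=-3 kN/m (0→w₀ over full span):
  θ_1 = -w₀(2x(L-x)(L-2x)(x+2L)+x²(L-x)²)/(120LEI) = -(-3)·(2·(15/2)·(10-(15/2))·(10-2·(15/2))·((15/2)+2·10)+(15/2)²·(10-(15/2))²)/(120·10·200000) = -123/2048000 rad
Load 2 — applied couple M₀=3 kN·m at a=20/3 m (b=L-a=10/3):
  θ_2 = (R_Ax²/2 - M_Ax - M₀(x-a))/EI  [x>a] with R_A=2/5, M_A=1 = ((2/5)·(15/2)²/2 - 1·(15/2) - 3·((15/2)-(20/3)))/200000 = 1/160000 rad
Load 3 — applied couple M₀=4 kN·m at a=5 m (b=L-a=5):
  θ_3 = (R_Ax²/2 - M_Ax - M₀(x-a))/EI  [x>a] with R_A=3/5, M_A=1 = ((3/5)·(15/2)²/2 - 1·(15/2) - 4·((15/2)-5))/200000 = -1/320000 rad
Load 4 — applied couple M₀=6 kN·m at a=4 m (b=L-a=6):
  θ_4 = (R_Ax²/2 - M_Ax - M₀(x-a))/EI  [x>a] with R_A=108/125, M_A=18/25 = ((108/125)·(15/2)²/2 - (18/25)·(15/2) - 6·((15/2)-4))/200000 = -21/2000000 rad
Superposition: θ = Σ θ_i = -17263/256000000 rad ≈ -0.000067 rad

θ(15/2) = -17263/256000000 rad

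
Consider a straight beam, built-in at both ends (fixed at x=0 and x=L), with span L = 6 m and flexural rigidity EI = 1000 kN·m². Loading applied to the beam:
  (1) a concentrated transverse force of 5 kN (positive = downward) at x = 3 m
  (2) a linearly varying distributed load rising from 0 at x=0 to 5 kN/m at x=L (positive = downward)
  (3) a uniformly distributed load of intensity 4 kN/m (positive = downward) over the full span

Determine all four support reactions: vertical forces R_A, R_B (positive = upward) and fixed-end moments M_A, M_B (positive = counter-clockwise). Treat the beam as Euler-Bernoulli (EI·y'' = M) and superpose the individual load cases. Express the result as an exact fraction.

Load 1 — point force P=5 kN at a=3 m (b=L-a=3):
  R_A = Pb²(3a+b)/L³ = 5·3²·(3·3+3)/6³ = 5/2 kN
  M_A = Pab²/L² = 5·3·3²/6² = 15/4 kN·m
  R_B = Pa²(a+3b)/L³ = 5·3²·(3+3·3)/6³ = 5/2 kN
  M_B = -Pa²b/L² = -5·3²·3/6² = -15/4 kN·m
Load 2 — triangular load w₀=5 kN/m (0→w₀ over full span):
  R_A = 3w₀L/20 = 3·5·6/20 = 9/2 kN
  M_A = w₀L²/30 = 5·6²/30 = 6 kN·m
  R_B = 7w₀L/20 = 7·5·6/20 = 21/2 kN
  M_B = -w₀L²/20 = -5·6²/20 = -9 kN·m
Load 3 — uniform load w=4 kN/m over full span:
  R_A = wL/2 = 4·6/2 = 12 kN
  M_A = wL²/12 = 4·6²/12 = 12 kN·m
  R_B = wL/2 = 4·6/2 = 12 kN
  M_B = -wL²/12 = -4·6²/12 = -12 kN·m
Superposition: R_A = 19 kN, M_A = 87/4 kN·m, R_B = 25 kN, M_B = -99/4 kN·m

R_A = 19 kN, M_A = 87/4 kN·m, R_B = 25 kN, M_B = -99/4 kN·m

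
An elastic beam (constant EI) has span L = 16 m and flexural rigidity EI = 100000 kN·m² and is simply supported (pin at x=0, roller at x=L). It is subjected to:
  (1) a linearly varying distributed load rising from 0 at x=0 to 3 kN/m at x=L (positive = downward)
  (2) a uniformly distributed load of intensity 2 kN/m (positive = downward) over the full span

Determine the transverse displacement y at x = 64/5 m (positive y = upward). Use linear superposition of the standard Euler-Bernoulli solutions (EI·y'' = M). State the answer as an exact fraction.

y(64/5) = -2655232/146484375 m

Load 1 — triangular load w₀=3 kN/m (0→w₀ over full span):
  y_1 = -w₀x(7L⁴-10L²x²+3x⁴)/(360LEI) = -3·(64/5)·(7·16⁴-10·16²·(64/5)²+3·(64/5)⁴)/(360·16·100000) = -390144/48828125 m
Load 2 — uniform load w=2 kN/m over full span:
  y_2 = -wx(L³-2Lx²+x³)/(24EI) = -2·(64/5)·(16³-2·16·(64/5)²+(64/5)³)/(24·100000) = -59392/5859375 m
Superposition: y = Σ y_i = -2655232/146484375 m ≈ -0.018126 m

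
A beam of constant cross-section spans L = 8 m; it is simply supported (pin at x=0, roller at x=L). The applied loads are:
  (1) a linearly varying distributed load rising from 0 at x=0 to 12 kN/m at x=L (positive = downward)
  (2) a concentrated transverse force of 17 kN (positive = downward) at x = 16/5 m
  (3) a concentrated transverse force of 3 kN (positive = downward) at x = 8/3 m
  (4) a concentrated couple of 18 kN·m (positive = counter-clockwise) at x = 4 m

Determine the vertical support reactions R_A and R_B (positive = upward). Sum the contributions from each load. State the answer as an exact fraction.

Load 1 — triangular load w₀=12 kN/m (0→w₀ over full span):
  R_A = w₀L/6 = 12·8/6 = 16 kN
  R_B = w₀L/3 = 12·8/3 = 32 kN
Load 2 — point force P=17 kN at a=16/5 m (b=L-a=24/5):
  R_A = Pb/L = 17·(24/5)/8 = 51/5 kN
  R_B = Pa/L = 17·(16/5)/8 = 34/5 kN
Load 3 — point force P=3 kN at a=8/3 m (b=L-a=16/3):
  R_A = Pb/L = 3·(16/3)/8 = 2 kN
  R_B = Pa/L = 3·(8/3)/8 = 1 kN
Load 4 — applied couple M₀=18 kN·m at a=4 m (b=L-a=4):
  R_A = M₀/L = 18/8 = 9/4 kN
  R_B = -M₀/L = -18/8 = -9/4 kN
Superposition: R_A = 609/20 kN, R_B = 751/20 kN

R_A = 609/20 kN, R_B = 751/20 kN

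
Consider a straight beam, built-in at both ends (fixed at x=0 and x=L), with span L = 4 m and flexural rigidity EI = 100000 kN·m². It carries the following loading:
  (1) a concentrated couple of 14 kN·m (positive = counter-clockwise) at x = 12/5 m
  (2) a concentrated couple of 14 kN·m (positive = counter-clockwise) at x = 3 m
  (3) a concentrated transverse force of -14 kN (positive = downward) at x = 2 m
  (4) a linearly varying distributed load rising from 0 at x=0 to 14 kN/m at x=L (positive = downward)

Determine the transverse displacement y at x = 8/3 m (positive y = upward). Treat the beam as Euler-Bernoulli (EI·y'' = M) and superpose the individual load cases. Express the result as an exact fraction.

y(8/3) = -18613/455625000 m

Load 1 — applied couple M₀=14 kN·m at a=12/5 m (b=L-a=8/5):
  y_1 = (R_Ax³/6 - M_Ax²/2 - M₀(x-a)²/2)/EI  [x>a] with R_A=126/25, M_A=112/25 = ((126/25)·(8/3)³/6 - (112/25)·(8/3)²/2 - 14·((8/3)-(12/5))²/2)/100000 = -7/1406250 m
Load 2 — applied couple M₀=14 kN·m at a=3 m (b=L-a=1):
  y_2 = (R_Ax³/6 - M_Ax²/2)/EI  [x≤a] with R_A=63/16, M_A=35/8 = ((63/16)·(8/3)³/6 - (35/8)·(8/3)²/2)/100000 = -7/225000 m
Load 3 — point force P=-14 kN at a=2 m (b=L-a=2):
  y_3 = -Pa²(L-x)²(3bL-(3b+a)(L-x))/(6L³EI)  [x>a] = -(-14)·2²·(4-(8/3))²·(3·2·4-(3·2+2)·(4-(8/3)))/(6·4³·100000) = 7/202500 m
Load 4 — triangular load w₀=14 kN/m (0→w₀ over full span):
  y_4 = -w₀x²(L-x)²(x+2L)/(120LEI) = -14·(8/3)²·(4-(8/3))²·((8/3)+2·4)/(120·4·100000) = -448/11390625 m
Superposition: y = Σ y_i = -18613/455625000 m ≈ -0.000041 m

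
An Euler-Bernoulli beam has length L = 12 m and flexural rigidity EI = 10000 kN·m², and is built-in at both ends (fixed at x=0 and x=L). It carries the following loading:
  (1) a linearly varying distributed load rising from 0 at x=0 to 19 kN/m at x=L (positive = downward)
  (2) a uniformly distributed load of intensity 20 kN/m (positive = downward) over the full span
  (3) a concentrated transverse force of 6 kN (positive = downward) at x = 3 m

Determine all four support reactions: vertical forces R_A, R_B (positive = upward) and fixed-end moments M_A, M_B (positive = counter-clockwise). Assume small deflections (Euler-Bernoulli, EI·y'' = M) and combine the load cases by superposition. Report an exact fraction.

R_A = 12741/80 kN, M_A = 13653/40 kN·m, R_B = 16059/80 kN, M_B = -15207/40 kN·m

Load 1 — triangular load w₀=19 kN/m (0→w₀ over full span):
  R_A = 3w₀L/20 = 3·19·12/20 = 171/5 kN
  M_A = w₀L²/30 = 19·12²/30 = 456/5 kN·m
  R_B = 7w₀L/20 = 7·19·12/20 = 399/5 kN
  M_B = -w₀L²/20 = -19·12²/20 = -684/5 kN·m
Load 2 — uniform load w=20 kN/m over full span:
  R_A = wL/2 = 20·12/2 = 120 kN
  M_A = wL²/12 = 20·12²/12 = 240 kN·m
  R_B = wL/2 = 20·12/2 = 120 kN
  M_B = -wL²/12 = -20·12²/12 = -240 kN·m
Load 3 — point force P=6 kN at a=3 m (b=L-a=9):
  R_A = Pb²(3a+b)/L³ = 6·9²·(3·3+9)/12³ = 81/16 kN
  M_A = Pab²/L² = 6·3·9²/12² = 81/8 kN·m
  R_B = Pa²(a+3b)/L³ = 6·3²·(3+3·9)/12³ = 15/16 kN
  M_B = -Pa²b/L² = -6·3²·9/12² = -27/8 kN·m
Superposition: R_A = 12741/80 kN, M_A = 13653/40 kN·m, R_B = 16059/80 kN, M_B = -15207/40 kN·m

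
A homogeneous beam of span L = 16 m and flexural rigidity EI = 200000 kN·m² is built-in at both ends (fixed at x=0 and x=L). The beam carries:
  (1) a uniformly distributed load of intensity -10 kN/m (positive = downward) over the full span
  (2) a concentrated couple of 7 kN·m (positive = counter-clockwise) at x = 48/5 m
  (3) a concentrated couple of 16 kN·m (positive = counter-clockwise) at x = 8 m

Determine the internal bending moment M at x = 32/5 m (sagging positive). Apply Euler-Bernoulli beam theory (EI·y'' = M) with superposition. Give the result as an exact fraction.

Load 1 — uniform load w=-10 kN/m over full span:
  M_1 = wLx/2 - wL²/12 - wx²/2 = (-10)·16·(32/5)/2 - (-10)·16²/12 - (-10)·(32/5)²/2 = -1408/15 kN·m
Load 2 — applied couple M₀=7 kN·m at a=48/5 m (b=L-a=32/5):
  M_2 = R_Ax - M_A  [x≤a] with R_A=63/100, M_A=56/25 = (63/100)·(32/5) - (56/25) = 224/125 kN·m
Load 3 — applied couple M₀=16 kN·m at a=8 m (b=L-a=8):
  M_3 = R_Ax - M_A  [x≤a] with R_A=3/2, M_A=4 = (3/2)·(32/5) - 4 = 28/5 kN·m
Superposition: M = Σ M_i = -32428/375 kN·m ≈ -86.474667 kN·m

M(32/5) = -32428/375 kN·m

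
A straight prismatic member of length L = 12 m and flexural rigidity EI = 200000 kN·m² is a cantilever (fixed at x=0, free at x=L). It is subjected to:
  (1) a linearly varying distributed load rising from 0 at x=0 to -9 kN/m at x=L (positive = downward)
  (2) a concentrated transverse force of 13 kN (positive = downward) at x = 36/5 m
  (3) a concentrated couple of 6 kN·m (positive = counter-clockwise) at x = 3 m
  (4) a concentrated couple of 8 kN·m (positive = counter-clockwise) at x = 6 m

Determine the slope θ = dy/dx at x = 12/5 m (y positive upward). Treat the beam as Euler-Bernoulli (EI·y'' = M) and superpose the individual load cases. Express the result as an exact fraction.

Load 1 — triangular load w₀=-9 kN/m (0→w₀ over full span):
  θ_1 = (w₀Lx²/4-w₀L²x/3-w₀x⁴/(24L))/EI = ((-9)·12·(12/5)²/4-(-9)·12²·(12/5)/3-(-9)·(12/5)⁴/(24·12))/200000 = 68931/15625000 rad
Load 2 — point force P=13 kN at a=36/5 m (b=L-a=24/5):
  θ_2 = -Px(2a-x)/(2EI)  [x≤a] = -13·(12/5)·(2·(36/5)-(12/5))/(2·200000) = -117/125000 rad
Load 3 — applied couple M₀=6 kN·m at a=3 m (b=L-a=9):
  θ_3 = M₀x/EI  [x≤a] = 6·(12/5)/200000 = 9/125000 rad
Load 4 — applied couple M₀=8 kN·m at a=6 m (b=L-a=6):
  θ_4 = M₀x/EI  [x≤a] = 8·(12/5)/200000 = 3/31250 rad
Superposition: θ = Σ θ_i = 56931/15625000 rad ≈ 0.003644 rad

θ(12/5) = 56931/15625000 rad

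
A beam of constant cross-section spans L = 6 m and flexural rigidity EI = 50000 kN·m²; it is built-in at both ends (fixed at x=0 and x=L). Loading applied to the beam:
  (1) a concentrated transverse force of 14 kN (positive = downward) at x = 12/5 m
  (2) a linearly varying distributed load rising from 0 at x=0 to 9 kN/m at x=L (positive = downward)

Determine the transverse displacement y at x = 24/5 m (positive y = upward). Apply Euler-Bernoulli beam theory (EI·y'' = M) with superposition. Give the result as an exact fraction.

Load 1 — point force P=14 kN at a=12/5 m (b=L-a=18/5):
  y_1 = -Pa²(L-x)²(3bL-(3b+a)(L-x))/(6L³EI)  [x>a] = -14·(12/5)²·(6-(24/5))²·(3·(18/5)·6-(3·(18/5)+(12/5))·(6-(24/5)))/(6·6³·50000) = -4284/48828125 m
Load 2 — triangular load w₀=9 kN/m (0→w₀ over full span):
  y_2 = -w₀x²(L-x)²(x+2L)/(120LEI) = -9·(24/5)²·(6-(24/5))²·((24/5)+2·6)/(120·6·50000) = -6804/48828125 m
Superposition: y = Σ y_i = -11088/48828125 m ≈ -0.000227 m

y(24/5) = -11088/48828125 m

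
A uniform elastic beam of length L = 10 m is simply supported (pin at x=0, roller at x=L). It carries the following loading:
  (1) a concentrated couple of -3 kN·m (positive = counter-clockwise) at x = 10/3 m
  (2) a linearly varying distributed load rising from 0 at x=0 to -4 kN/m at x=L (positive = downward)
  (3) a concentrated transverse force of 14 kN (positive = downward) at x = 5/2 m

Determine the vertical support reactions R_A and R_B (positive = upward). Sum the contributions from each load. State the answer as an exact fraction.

R_A = 53/15 kN, R_B = -143/15 kN

Load 1 — applied couple M₀=-3 kN·m at a=10/3 m (b=L-a=20/3):
  R_A = M₀/L = (-3)/10 = -3/10 kN
  R_B = -M₀/L = -(-3)/10 = 3/10 kN
Load 2 — triangular load w₀=-4 kN/m (0→w₀ over full span):
  R_A = w₀L/6 = (-4)·10/6 = -20/3 kN
  R_B = w₀L/3 = (-4)·10/3 = -40/3 kN
Load 3 — point force P=14 kN at a=5/2 m (b=L-a=15/2):
  R_A = Pb/L = 14·(15/2)/10 = 21/2 kN
  R_B = Pa/L = 14·(5/2)/10 = 7/2 kN
Superposition: R_A = 53/15 kN, R_B = -143/15 kN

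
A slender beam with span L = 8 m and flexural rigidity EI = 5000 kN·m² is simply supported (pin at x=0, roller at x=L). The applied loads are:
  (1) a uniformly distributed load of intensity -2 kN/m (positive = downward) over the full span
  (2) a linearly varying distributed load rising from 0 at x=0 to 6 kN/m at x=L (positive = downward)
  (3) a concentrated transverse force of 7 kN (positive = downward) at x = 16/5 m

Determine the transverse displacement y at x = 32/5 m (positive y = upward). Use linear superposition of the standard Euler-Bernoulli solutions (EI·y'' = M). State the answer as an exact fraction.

y(32/5) = -438016/29296875 m

Load 1 — uniform load w=-2 kN/m over full span:
  y_1 = -wx(L³-2Lx²+x³)/(24EI) = -(-2)·(32/5)·(8³-2·8·(32/5)²+(32/5)³)/(24·5000) = 14848/1171875 m
Load 2 — triangular load w₀=6 kN/m (0→w₀ over full span):
  y_2 = -w₀x(7L⁴-10L²x²+3x⁴)/(360LEI) = -6·(32/5)·(7·8⁴-10·8²·(32/5)²+3·(32/5)⁴)/(360·8·5000) = -195072/9765625 m
Load 3 — point force P=7 kN at a=16/5 m (b=L-a=24/5):
  y_3 = -Pa(L-x)(2Lx-a²-x²)/(6LEI)  [x>a] = -7·(16/5)·(8-(32/5))·(2·8·(32/5)-(16/5)²-(32/5)²)/(6·8·5000) = -1792/234375 m
Superposition: y = Σ y_i = -438016/29296875 m ≈ -0.014951 m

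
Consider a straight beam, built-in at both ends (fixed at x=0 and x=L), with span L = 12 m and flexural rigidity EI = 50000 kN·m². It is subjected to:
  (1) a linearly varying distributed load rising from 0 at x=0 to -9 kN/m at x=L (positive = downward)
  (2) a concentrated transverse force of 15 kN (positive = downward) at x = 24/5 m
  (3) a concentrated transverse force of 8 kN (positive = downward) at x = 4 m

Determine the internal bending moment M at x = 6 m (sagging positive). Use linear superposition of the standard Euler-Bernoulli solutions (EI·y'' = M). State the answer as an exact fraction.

M(6) = -109/15 kN·m

Load 1 — triangular load w₀=-9 kN/m (0→w₀ over full span):
  M_1 = 3w₀Lx/20 - w₀L²/30 - w₀x³/(6L) = 3·(-9)·12·6/20 - (-9)·12²/30 - (-9)·6³/(6·12) = -27 kN·m
Load 2 — point force P=15 kN at a=24/5 m (b=L-a=36/5):
  M_2 = Pa²(a+3b)(L-x)/L³ - Pa²b/L²  [x>a] = 15·(24/5)²·((24/5)+3·(36/5))·(12-6)/12³ - 15·(24/5)²·(36/5)/12² = 72/5 kN·m
Load 3 — point force P=8 kN at a=4 m (b=L-a=8):
  M_3 = Pa²(a+3b)(L-x)/L³ - Pa²b/L²  [x>a] = 8·4²·(4+3·8)·(12-6)/12³ - 8·4²·8/12² = 16/3 kN·m
Superposition: M = Σ M_i = -109/15 kN·m ≈ -7.266667 kN·m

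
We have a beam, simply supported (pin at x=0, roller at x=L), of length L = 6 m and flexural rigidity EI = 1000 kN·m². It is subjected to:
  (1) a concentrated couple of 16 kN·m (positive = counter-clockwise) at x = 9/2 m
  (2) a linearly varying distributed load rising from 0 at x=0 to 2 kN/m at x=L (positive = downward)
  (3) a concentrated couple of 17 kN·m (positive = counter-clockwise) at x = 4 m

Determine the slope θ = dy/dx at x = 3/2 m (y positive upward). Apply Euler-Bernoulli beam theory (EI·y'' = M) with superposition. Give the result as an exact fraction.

Load 1 — applied couple M₀=16 kN·m at a=9/2 m (b=L-a=3/2):
  θ_1 = (M₀x²/(2L)+C₁)/EI  [x≤a] with C₁=M₀(3b²-L²)/(6L)=-13 = (16·(3/2)²/(2·6)+(-13))/1000 = -1/100 rad
Load 2 — triangular load w₀=2 kN/m (0→w₀ over full span):
  θ_2 = -w₀(7L⁴-30L²x²+15x⁴)/(360LEI) = -2·(7·6⁴-30·6²·(3/2)²+15·(3/2)⁴)/(360·6·1000) = -3981/640000 rad
Load 3 — applied couple M₀=17 kN·m at a=4 m (b=L-a=2):
  θ_3 = (M₀x²/(2L)+C₁)/EI  [x≤a] with C₁=M₀(3b²-L²)/(6L)=-34/3 = (17·(3/2)²/(2·6)+(-34/3))/1000 = -391/48000 rad
Superposition: θ = Σ θ_i = -46783/1920000 rad ≈ -0.024366 rad

θ(3/2) = -46783/1920000 rad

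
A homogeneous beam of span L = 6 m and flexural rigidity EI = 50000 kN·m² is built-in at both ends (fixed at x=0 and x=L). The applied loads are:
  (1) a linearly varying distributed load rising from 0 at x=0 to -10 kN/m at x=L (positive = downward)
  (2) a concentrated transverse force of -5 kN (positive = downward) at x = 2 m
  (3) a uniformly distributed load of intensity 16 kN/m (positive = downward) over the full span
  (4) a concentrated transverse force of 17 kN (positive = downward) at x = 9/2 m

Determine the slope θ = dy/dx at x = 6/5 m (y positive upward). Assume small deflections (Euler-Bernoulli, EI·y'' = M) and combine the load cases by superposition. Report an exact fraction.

θ(6/5) = -62227/150000000 rad

Load 1 — triangular load w₀=-10 kN/m (0→w₀ over full span):
  θ_1 = -w₀(2x(L-x)(L-2x)(x+2L)+x²(L-x)²)/(120LEI) = -(-10)·(2·(6/5)·(6-(6/5))·(6-2·(6/5))·((6/5)+2·6)+(6/5)²·(6-(6/5))²)/(120·6·50000) = 63/390625 rad
Load 2 — point force P=-5 kN at a=2 m (b=L-a=4):
  θ_2 = -Pb²x(2aL-(3a+b)x)/(2L³EI)  [x≤a] = -(-5)·4²·(6/5)·(2·2·6-(3·2+4)·(6/5))/(2·6³·50000) = 1/18750 rad
Load 3 — uniform load w=16 kN/m over full span:
  θ_3 = -wx(L-x)(L-2x)/(12EI) = -16·(6/5)·(6-(6/5))·(6-2·(6/5))/(12·50000) = -216/390625 rad
Load 4 — point force P=17 kN at a=9/2 m (b=L-a=3/2):
  θ_4 = -Pb²x(2aL-(3a+b)x)/(2L³EI)  [x≤a] = -17·(3/2)²·(6/5)·(2·(9/2)·6-(3·(9/2)+(3/2))·(6/5))/(2·6³·50000) = -153/2000000 rad
Superposition: θ = Σ θ_i = -62227/150000000 rad ≈ -0.000415 rad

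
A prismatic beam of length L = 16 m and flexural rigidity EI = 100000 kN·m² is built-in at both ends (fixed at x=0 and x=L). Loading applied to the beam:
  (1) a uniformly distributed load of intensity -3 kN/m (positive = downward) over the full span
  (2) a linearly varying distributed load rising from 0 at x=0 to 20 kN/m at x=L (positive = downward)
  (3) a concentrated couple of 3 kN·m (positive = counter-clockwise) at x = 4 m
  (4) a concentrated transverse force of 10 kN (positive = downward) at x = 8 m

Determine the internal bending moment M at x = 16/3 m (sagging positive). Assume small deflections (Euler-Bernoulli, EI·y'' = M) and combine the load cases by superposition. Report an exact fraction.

M(16/3) = 48923/1296 kN·m

Load 1 — uniform load w=-3 kN/m over full span:
  M_1 = wLx/2 - wL²/12 - wx²/2 = (-3)·16·(16/3)/2 - (-3)·16²/12 - (-3)·(16/3)²/2 = -64/3 kN·m
Load 2 — triangular load w₀=20 kN/m (0→w₀ over full span):
  M_2 = 3w₀Lx/20 - w₀L²/30 - w₀x³/(6L) = 3·20·16·(16/3)/20 - 20·16²/30 - 20·(16/3)³/(6·16) = 4352/81 kN·m
Load 3 — applied couple M₀=3 kN·m at a=4 m (b=L-a=12):
  M_3 = R_Ax - M_A - M₀  [x>a] with R_A=27/128, M_A=-9/16 = (27/128)·(16/3) - (-9/16) - 3 = -21/16 kN·m
Load 4 — point force P=10 kN at a=8 m (b=L-a=8):
  M_4 = Pb²(3a+b)x/L³ - Pab²/L²  [x≤a] = 10·8²·(3·8+8)·(16/3)/16³ - 10·8·8²/16² = 20/3 kN·m
Superposition: M = Σ M_i = 48923/1296 kN·m ≈ 37.749228 kN·m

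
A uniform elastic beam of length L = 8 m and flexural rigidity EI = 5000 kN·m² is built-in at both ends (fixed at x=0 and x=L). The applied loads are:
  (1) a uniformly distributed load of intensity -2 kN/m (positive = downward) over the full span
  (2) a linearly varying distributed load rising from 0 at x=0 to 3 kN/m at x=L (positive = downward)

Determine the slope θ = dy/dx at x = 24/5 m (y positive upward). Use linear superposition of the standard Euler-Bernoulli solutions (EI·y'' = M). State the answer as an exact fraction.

θ(24/5) = -128/390625 rad

Load 1 — uniform load w=-2 kN/m over full span:
  θ_1 = -wx(L-x)(L-2x)/(12EI) = -(-2)·(24/5)·(8-(24/5))·(8-2·(24/5))/(12·5000) = -64/78125 rad
Load 2 — triangular load w₀=3 kN/m (0→w₀ over full span):
  θ_2 = -w₀(2x(L-x)(L-2x)(x+2L)+x²(L-x)²)/(120LEI) = -3·(2·(24/5)·(8-(24/5))·(8-2·(24/5))·((24/5)+2·8)+(24/5)²·(8-(24/5))²)/(120·8·5000) = 192/390625 rad
Superposition: θ = Σ θ_i = -128/390625 rad ≈ -0.000328 rad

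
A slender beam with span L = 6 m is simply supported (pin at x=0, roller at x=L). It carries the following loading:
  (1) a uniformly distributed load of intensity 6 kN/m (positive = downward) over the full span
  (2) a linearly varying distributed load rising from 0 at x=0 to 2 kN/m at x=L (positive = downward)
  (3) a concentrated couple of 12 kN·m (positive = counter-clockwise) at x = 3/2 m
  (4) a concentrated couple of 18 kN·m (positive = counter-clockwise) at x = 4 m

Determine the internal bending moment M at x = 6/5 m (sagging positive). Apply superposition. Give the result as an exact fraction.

M(6/5) = 3198/125 kN·m

Load 1 — uniform load w=6 kN/m over full span:
  M_1 = wx(L-x)/2 = 6·(6/5)·(6-(6/5))/2 = 432/25 kN·m
Load 2 — triangular load w₀=2 kN/m (0→w₀ over full span):
  M_2 = w₀Lx/6 - w₀x³/(6L) = 2·6·(6/5)/6 - 2·(6/5)³/(6·6) = 288/125 kN·m
Load 3 — applied couple M₀=12 kN·m at a=3/2 m (b=L-a=9/2):
  M_3 = M₀x/L  [x≤a] = 12·(6/5)/6 = 12/5 kN·m
Load 4 — applied couple M₀=18 kN·m at a=4 m (b=L-a=2):
  M_4 = M₀x/L  [x≤a] = 18·(6/5)/6 = 18/5 kN·m
Superposition: M = Σ M_i = 3198/125 kN·m ≈ 25.584000 kN·m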